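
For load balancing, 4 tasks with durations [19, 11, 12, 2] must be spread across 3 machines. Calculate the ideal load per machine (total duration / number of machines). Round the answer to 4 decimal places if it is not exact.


Total processing time = 19 + 11 + 12 + 2 = 44
Number of machines = 3
Ideal balanced load = 44 / 3 = 14.6667

14.6667


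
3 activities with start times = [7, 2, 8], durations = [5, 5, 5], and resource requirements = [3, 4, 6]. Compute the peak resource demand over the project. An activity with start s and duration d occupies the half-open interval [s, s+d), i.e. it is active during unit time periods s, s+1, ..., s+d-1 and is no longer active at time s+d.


Each activity i is active on [start_i, start_i + duration_i).
Compute total resource usage per time slot:
  t=0: active resources = [], total = 0
  t=1: active resources = [], total = 0
  t=2: active resources = [4], total = 4
  t=3: active resources = [4], total = 4
  t=4: active resources = [4], total = 4
  t=5: active resources = [4], total = 4
  t=6: active resources = [4], total = 4
  t=7: active resources = [3], total = 3
  t=8: active resources = [3, 6], total = 9
  t=9: active resources = [3, 6], total = 9
  t=10: active resources = [3, 6], total = 9
  t=11: active resources = [3, 6], total = 9
  t=12: active resources = [6], total = 6
Peak resource demand = 9

9


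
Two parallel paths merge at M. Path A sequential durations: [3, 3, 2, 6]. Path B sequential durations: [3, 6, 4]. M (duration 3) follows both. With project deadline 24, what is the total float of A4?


Forward pass: ES(A4) = sum of predecessors on chain A = 8
EF = ES + duration = 8 + 6 = 14
Backward pass: LF(M) = deadline = 24; LS(M) = 24 - 3 = 21
LF(A4) = LS(M) - sum(successors on chain A) = 21 - 0 = 21
LS = LF - duration = 21 - 6 = 15
Total float = LS - ES = 15 - 8 = 7

7


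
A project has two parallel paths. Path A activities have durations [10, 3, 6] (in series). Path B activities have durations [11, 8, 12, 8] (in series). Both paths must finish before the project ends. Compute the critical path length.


Path A total = 10 + 3 + 6 = 19
Path B total = 11 + 8 + 12 + 8 = 39
Critical path = longest path = max(19, 39) = 39

39


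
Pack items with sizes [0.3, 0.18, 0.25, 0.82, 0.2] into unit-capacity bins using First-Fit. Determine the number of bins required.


Place items sequentially using First-Fit:
  Item 0.3 -> new Bin 1
  Item 0.18 -> Bin 1 (now 0.48)
  Item 0.25 -> Bin 1 (now 0.73)
  Item 0.82 -> new Bin 2
  Item 0.2 -> Bin 1 (now 0.93)
Total bins used = 2

2


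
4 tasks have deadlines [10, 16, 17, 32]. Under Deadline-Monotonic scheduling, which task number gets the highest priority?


Sort tasks by relative deadline (ascending):
  Task 1: deadline = 10
  Task 2: deadline = 16
  Task 3: deadline = 17
  Task 4: deadline = 32
Priority order (highest first): [1, 2, 3, 4]
Highest priority task = 1

1


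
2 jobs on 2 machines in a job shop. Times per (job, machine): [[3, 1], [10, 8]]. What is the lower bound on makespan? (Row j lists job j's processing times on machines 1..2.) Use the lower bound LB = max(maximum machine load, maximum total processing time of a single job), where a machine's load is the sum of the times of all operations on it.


Machine loads:
  Machine 1: 3 + 10 = 13
  Machine 2: 1 + 8 = 9
Max machine load = 13
Job totals:
  Job 1: 4
  Job 2: 18
Max job total = 18
Lower bound = max(13, 18) = 18

18


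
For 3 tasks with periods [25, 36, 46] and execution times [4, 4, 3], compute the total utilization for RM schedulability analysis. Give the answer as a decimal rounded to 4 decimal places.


Compute individual utilizations (exact fractions):
  Task 1: C/T = 4/25 (approx. 0.16)
  Task 2: C/T = 4/36 = 1/9 (approx. 0.1111)
  Task 3: C/T = 3/46 (approx. 0.0652)
Total utilization U = 4/25 + 1/9 + 3/46 = 3481/10350
Rounded to 4 decimal places: U = 0.3363
RM (Liu & Layland) bound for 3 tasks = 0.779763; compare with U = 3481/10350 (approx. 0.336329)
U <= bound, so schedulable by RM sufficient condition.

0.3363


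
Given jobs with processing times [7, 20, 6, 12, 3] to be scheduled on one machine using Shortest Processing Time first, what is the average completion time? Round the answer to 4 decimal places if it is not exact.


Sort jobs by processing time (SPT order): [3, 6, 7, 12, 20]
Compute completion times sequentially:
  Job 1: processing = 3, completes at 3
  Job 2: processing = 6, completes at 9
  Job 3: processing = 7, completes at 16
  Job 4: processing = 12, completes at 28
  Job 5: processing = 20, completes at 48
Sum of completion times = 104
Average completion time = 104/5 = 20.8

20.8


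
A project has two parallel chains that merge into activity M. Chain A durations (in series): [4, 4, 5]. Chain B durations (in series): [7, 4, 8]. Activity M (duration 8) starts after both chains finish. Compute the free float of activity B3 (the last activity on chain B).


ES(B3) = sum of predecessors on chain B = 11
EF(B3) = ES + duration = 11 + 8 = 19
Successor of B3 is M. ES(M) = max(sum(A), sum(B)) = max(13, 19) = 19
Free float = ES(successor) - EF(current) = 19 - 19 = 0

0


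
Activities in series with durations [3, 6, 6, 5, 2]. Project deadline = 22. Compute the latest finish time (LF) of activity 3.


LF(activity 3) = deadline - sum of successor durations
Successors: activities 4 through 5 with durations [5, 2]
Sum of successor durations = 7
LF = 22 - 7 = 15

15


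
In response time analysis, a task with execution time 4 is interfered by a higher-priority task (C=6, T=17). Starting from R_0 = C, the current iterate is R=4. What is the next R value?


R_next = C + ceil(R_prev / T_hp) * C_hp
ceil(4 / 17) = ceil(0.2353) = 1
Interference = 1 * 6 = 6
R_next = 4 + 6 = 10

10


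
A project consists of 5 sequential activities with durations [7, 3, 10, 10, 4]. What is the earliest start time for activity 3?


Activity 3 starts after activities 1 through 2 complete.
Predecessor durations: [7, 3]
ES = 7 + 3 = 10

10


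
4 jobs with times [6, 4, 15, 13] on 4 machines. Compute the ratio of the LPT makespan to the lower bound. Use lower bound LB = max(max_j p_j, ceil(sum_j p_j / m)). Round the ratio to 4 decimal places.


LPT order: [15, 13, 6, 4]
Machine loads after assignment: [15, 13, 6, 4]
LPT makespan = 15
Lower bound = max(max_job, ceil(total/4)) = max(15, 10) = 15
Ratio = 15 / 15 = 1.0

1.0


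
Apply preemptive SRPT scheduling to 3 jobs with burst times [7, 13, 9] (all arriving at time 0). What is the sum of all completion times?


Since all jobs arrive at t=0, SRPT equals SPT ordering.
SPT order: [7, 9, 13]
Completion times:
  Job 1: p=7, C=7
  Job 2: p=9, C=16
  Job 3: p=13, C=29
Total completion time = 7 + 16 + 29 = 52

52


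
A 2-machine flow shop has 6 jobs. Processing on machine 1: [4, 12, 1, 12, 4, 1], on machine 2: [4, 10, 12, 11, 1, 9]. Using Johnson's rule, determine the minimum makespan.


Apply Johnson's rule:
  Group 1 (a <= b): [(3, 1, 12), (6, 1, 9), (1, 4, 4)]
  Group 2 (a > b): [(4, 12, 11), (2, 12, 10), (5, 4, 1)]
Optimal job order: [3, 6, 1, 4, 2, 5]
Schedule:
  Job 3: M1 done at 1, M2 done at 13
  Job 6: M1 done at 2, M2 done at 22
  Job 1: M1 done at 6, M2 done at 26
  Job 4: M1 done at 18, M2 done at 37
  Job 2: M1 done at 30, M2 done at 47
  Job 5: M1 done at 34, M2 done at 48
Makespan = 48

48


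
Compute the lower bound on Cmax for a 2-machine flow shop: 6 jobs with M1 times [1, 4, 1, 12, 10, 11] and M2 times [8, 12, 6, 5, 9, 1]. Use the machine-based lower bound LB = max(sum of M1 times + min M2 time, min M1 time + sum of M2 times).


LB1 = sum(M1 times) + min(M2 times) = 39 + 1 = 40
LB2 = min(M1 times) + sum(M2 times) = 1 + 41 = 42
Lower bound = max(LB1, LB2) = max(40, 42) = 42

42


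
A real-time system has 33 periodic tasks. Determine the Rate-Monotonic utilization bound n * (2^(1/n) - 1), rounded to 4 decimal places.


Compute 2^(1/33) = 1.0212266063
Subtract 1: 1.0212266063 - 1 = 0.0212266063
Multiply by n: 33 * 0.0212266063 = 0.7004780079
Round to 4 dp: 0.7005

0.7005


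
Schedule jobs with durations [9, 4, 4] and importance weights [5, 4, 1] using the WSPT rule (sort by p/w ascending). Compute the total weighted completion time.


Compute p/w ratios and sort ascending (WSPT): [(4, 4), (9, 5), (4, 1)]
Compute weighted completion times:
  Job (p=4,w=4): C=4, w*C=4*4=16
  Job (p=9,w=5): C=13, w*C=5*13=65
  Job (p=4,w=1): C=17, w*C=1*17=17
Total weighted completion time = 98

98


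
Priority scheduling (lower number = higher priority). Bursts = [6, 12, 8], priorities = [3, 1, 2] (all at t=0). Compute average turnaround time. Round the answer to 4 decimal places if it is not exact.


Sort by priority (ascending = highest first):
Order: [(1, 12), (2, 8), (3, 6)]
Completion times:
  Priority 1, burst=12, C=12
  Priority 2, burst=8, C=20
  Priority 3, burst=6, C=26
Average turnaround = 58/3 = 19.3333

19.3333


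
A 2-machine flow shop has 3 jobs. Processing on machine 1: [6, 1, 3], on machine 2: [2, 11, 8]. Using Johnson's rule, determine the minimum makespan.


Apply Johnson's rule:
  Group 1 (a <= b): [(2, 1, 11), (3, 3, 8)]
  Group 2 (a > b): [(1, 6, 2)]
Optimal job order: [2, 3, 1]
Schedule:
  Job 2: M1 done at 1, M2 done at 12
  Job 3: M1 done at 4, M2 done at 20
  Job 1: M1 done at 10, M2 done at 22
Makespan = 22

22


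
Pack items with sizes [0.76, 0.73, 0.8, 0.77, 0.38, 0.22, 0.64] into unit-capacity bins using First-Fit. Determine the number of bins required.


Place items sequentially using First-Fit:
  Item 0.76 -> new Bin 1
  Item 0.73 -> new Bin 2
  Item 0.8 -> new Bin 3
  Item 0.77 -> new Bin 4
  Item 0.38 -> new Bin 5
  Item 0.22 -> Bin 1 (now 0.98)
  Item 0.64 -> new Bin 6
Total bins used = 6

6


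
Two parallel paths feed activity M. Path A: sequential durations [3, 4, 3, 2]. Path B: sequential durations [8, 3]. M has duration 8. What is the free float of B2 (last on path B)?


ES(B2) = sum of predecessors on chain B = 8
EF(B2) = ES + duration = 8 + 3 = 11
Successor of B2 is M. ES(M) = max(sum(A), sum(B)) = max(12, 11) = 12
Free float = ES(successor) - EF(current) = 12 - 11 = 1

1


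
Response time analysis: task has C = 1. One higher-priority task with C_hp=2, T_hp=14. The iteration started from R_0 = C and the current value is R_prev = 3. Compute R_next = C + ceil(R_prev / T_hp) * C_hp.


R_next = C + ceil(R_prev / T_hp) * C_hp
ceil(3 / 14) = ceil(0.2143) = 1
Interference = 1 * 2 = 2
R_next = 1 + 2 = 3
R_next = R_prev, so the iteration has converged (response time = 3).

3


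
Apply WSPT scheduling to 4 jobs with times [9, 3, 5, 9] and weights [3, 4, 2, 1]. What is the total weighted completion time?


Compute p/w ratios and sort ascending (WSPT): [(3, 4), (5, 2), (9, 3), (9, 1)]
Compute weighted completion times:
  Job (p=3,w=4): C=3, w*C=4*3=12
  Job (p=5,w=2): C=8, w*C=2*8=16
  Job (p=9,w=3): C=17, w*C=3*17=51
  Job (p=9,w=1): C=26, w*C=1*26=26
Total weighted completion time = 105

105


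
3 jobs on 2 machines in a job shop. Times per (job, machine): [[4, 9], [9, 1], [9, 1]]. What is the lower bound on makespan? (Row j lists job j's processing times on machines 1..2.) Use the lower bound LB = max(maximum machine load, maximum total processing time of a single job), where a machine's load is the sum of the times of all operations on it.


Machine loads:
  Machine 1: 4 + 9 + 9 = 22
  Machine 2: 9 + 1 + 1 = 11
Max machine load = 22
Job totals:
  Job 1: 13
  Job 2: 10
  Job 3: 10
Max job total = 13
Lower bound = max(22, 13) = 22

22


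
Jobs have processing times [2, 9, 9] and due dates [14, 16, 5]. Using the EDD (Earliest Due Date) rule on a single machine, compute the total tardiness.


Sort by due date (EDD order): [(9, 5), (2, 14), (9, 16)]
Compute completion times and tardiness:
  Job 1: p=9, d=5, C=9, tardiness=max(0,9-5)=4
  Job 2: p=2, d=14, C=11, tardiness=max(0,11-14)=0
  Job 3: p=9, d=16, C=20, tardiness=max(0,20-16)=4
Total tardiness = 8

8


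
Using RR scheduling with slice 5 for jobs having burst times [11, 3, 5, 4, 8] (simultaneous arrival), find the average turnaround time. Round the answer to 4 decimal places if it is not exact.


Time quantum = 5
Execution trace:
  J1 runs 5 units, time = 5
  J2 runs 3 units, time = 8
  J3 runs 5 units, time = 13
  J4 runs 4 units, time = 17
  J5 runs 5 units, time = 22
  J1 runs 5 units, time = 27
  J5 runs 3 units, time = 30
  J1 runs 1 units, time = 31
Finish times: [31, 8, 13, 17, 30]
Average turnaround = 99/5 = 19.8

19.8


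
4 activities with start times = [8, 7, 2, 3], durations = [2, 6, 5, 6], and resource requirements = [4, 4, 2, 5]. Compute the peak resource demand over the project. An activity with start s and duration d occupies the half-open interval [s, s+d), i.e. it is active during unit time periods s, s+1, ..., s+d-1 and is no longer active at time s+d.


Each activity i is active on [start_i, start_i + duration_i).
Compute total resource usage per time slot:
  t=0: active resources = [], total = 0
  t=1: active resources = [], total = 0
  t=2: active resources = [2], total = 2
  t=3: active resources = [2, 5], total = 7
  t=4: active resources = [2, 5], total = 7
  t=5: active resources = [2, 5], total = 7
  t=6: active resources = [2, 5], total = 7
  t=7: active resources = [4, 5], total = 9
  t=8: active resources = [4, 4, 5], total = 13
  t=9: active resources = [4, 4], total = 8
  t=10: active resources = [4], total = 4
  t=11: active resources = [4], total = 4
  t=12: active resources = [4], total = 4
Peak resource demand = 13

13


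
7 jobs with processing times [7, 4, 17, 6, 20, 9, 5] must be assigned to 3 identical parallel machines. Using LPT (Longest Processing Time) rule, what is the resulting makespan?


Sort jobs in decreasing order (LPT): [20, 17, 9, 7, 6, 5, 4]
Assign each job to the least loaded machine:
  Machine 1: jobs [20, 4], load = 24
  Machine 2: jobs [17, 5], load = 22
  Machine 3: jobs [9, 7, 6], load = 22
Makespan = max load = 24

24


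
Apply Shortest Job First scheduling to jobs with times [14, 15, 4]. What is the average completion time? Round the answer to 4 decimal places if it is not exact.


SJF order (ascending): [4, 14, 15]
Completion times:
  Job 1: burst=4, C=4
  Job 2: burst=14, C=18
  Job 3: burst=15, C=33
Average completion = 55/3 = 18.3333

18.3333


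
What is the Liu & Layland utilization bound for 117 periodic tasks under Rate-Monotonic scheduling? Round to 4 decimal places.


Compute 2^(1/117) = 1.0059419185
Subtract 1: 1.0059419185 - 1 = 0.0059419185
Multiply by n: 117 * 0.0059419185 = 0.6952044645
Round to 4 dp: 0.6952

0.6952


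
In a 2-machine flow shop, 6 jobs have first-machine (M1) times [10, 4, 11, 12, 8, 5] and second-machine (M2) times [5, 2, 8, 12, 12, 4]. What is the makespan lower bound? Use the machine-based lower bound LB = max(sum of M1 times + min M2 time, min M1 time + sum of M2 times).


LB1 = sum(M1 times) + min(M2 times) = 50 + 2 = 52
LB2 = min(M1 times) + sum(M2 times) = 4 + 43 = 47
Lower bound = max(LB1, LB2) = max(52, 47) = 52

52


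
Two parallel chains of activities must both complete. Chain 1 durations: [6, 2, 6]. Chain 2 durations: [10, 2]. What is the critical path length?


Path A total = 6 + 2 + 6 = 14
Path B total = 10 + 2 = 12
Critical path = longest path = max(14, 12) = 14

14


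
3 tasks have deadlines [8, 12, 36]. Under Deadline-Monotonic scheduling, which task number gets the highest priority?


Sort tasks by relative deadline (ascending):
  Task 1: deadline = 8
  Task 2: deadline = 12
  Task 3: deadline = 36
Priority order (highest first): [1, 2, 3]
Highest priority task = 1

1


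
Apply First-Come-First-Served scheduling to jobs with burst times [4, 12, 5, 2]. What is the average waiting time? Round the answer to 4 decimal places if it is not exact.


FCFS order (as given): [4, 12, 5, 2]
Waiting times:
  Job 1: wait = 0
  Job 2: wait = 4
  Job 3: wait = 16
  Job 4: wait = 21
Sum of waiting times = 41
Average waiting time = 41/4 = 10.25

10.25


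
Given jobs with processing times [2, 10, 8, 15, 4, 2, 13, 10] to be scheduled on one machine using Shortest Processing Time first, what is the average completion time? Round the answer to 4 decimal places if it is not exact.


Sort jobs by processing time (SPT order): [2, 2, 4, 8, 10, 10, 13, 15]
Compute completion times sequentially:
  Job 1: processing = 2, completes at 2
  Job 2: processing = 2, completes at 4
  Job 3: processing = 4, completes at 8
  Job 4: processing = 8, completes at 16
  Job 5: processing = 10, completes at 26
  Job 6: processing = 10, completes at 36
  Job 7: processing = 13, completes at 49
  Job 8: processing = 15, completes at 64
Sum of completion times = 205
Average completion time = 205/8 = 25.625

25.625


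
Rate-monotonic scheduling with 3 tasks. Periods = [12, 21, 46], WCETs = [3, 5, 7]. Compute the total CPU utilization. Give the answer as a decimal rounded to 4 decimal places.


Compute individual utilizations (exact fractions):
  Task 1: C/T = 3/12 = 1/4 (approx. 0.25)
  Task 2: C/T = 5/21 (approx. 0.2381)
  Task 3: C/T = 7/46 (approx. 0.1522)
Total utilization U = 1/4 + 5/21 + 7/46 = 1237/1932
Rounded to 4 decimal places: U = 0.6403
RM (Liu & Layland) bound for 3 tasks = 0.779763; compare with U = 1237/1932 (approx. 0.640269)
U <= bound, so schedulable by RM sufficient condition.

0.6403


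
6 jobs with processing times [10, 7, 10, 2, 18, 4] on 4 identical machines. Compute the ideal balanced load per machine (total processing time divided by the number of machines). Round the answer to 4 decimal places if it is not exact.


Total processing time = 10 + 7 + 10 + 2 + 18 + 4 = 51
Number of machines = 4
Ideal balanced load = 51 / 4 = 12.75

12.75


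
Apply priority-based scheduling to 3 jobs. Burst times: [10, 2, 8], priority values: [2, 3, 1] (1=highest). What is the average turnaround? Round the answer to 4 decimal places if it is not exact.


Sort by priority (ascending = highest first):
Order: [(1, 8), (2, 10), (3, 2)]
Completion times:
  Priority 1, burst=8, C=8
  Priority 2, burst=10, C=18
  Priority 3, burst=2, C=20
Average turnaround = 46/3 = 15.3333

15.3333


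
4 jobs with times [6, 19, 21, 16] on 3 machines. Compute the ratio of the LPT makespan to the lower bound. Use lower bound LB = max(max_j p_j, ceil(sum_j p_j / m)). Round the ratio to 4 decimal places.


LPT order: [21, 19, 16, 6]
Machine loads after assignment: [21, 19, 22]
LPT makespan = 22
Lower bound = max(max_job, ceil(total/3)) = max(21, 21) = 21
Ratio = 22 / 21 = 1.0476

1.0476


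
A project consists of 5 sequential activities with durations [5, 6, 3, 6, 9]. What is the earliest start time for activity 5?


Activity 5 starts after activities 1 through 4 complete.
Predecessor durations: [5, 6, 3, 6]
ES = 5 + 6 + 3 + 6 = 20

20


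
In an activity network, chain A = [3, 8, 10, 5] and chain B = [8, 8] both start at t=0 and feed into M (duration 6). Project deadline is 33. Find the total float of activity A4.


Forward pass: ES(A4) = sum of predecessors on chain A = 21
EF = ES + duration = 21 + 5 = 26
Backward pass: LF(M) = deadline = 33; LS(M) = 33 - 6 = 27
LF(A4) = LS(M) - sum(successors on chain A) = 27 - 0 = 27
LS = LF - duration = 27 - 5 = 22
Total float = LS - ES = 22 - 21 = 1

1


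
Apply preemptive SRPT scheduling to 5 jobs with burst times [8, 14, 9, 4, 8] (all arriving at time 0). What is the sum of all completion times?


Since all jobs arrive at t=0, SRPT equals SPT ordering.
SPT order: [4, 8, 8, 9, 14]
Completion times:
  Job 1: p=4, C=4
  Job 2: p=8, C=12
  Job 3: p=8, C=20
  Job 4: p=9, C=29
  Job 5: p=14, C=43
Total completion time = 4 + 12 + 20 + 29 + 43 = 108

108


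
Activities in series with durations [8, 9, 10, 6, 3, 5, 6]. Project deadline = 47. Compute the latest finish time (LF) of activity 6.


LF(activity 6) = deadline - sum of successor durations
Successors: activities 7 through 7 with durations [6]
Sum of successor durations = 6
LF = 47 - 6 = 41

41


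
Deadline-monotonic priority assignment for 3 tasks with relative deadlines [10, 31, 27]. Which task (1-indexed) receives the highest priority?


Sort tasks by relative deadline (ascending):
  Task 1: deadline = 10
  Task 3: deadline = 27
  Task 2: deadline = 31
Priority order (highest first): [1, 3, 2]
Highest priority task = 1

1


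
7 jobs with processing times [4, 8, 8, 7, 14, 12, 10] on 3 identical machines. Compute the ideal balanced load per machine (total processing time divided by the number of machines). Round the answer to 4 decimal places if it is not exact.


Total processing time = 4 + 8 + 8 + 7 + 14 + 12 + 10 = 63
Number of machines = 3
Ideal balanced load = 63 / 3 = 21.0

21.0


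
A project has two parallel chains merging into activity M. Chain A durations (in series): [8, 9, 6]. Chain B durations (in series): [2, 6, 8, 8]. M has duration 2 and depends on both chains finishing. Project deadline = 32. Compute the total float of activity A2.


Forward pass: ES(A2) = sum of predecessors on chain A = 8
EF = ES + duration = 8 + 9 = 17
Backward pass: LF(M) = deadline = 32; LS(M) = 32 - 2 = 30
LF(A2) = LS(M) - sum(successors on chain A) = 30 - 6 = 24
LS = LF - duration = 24 - 9 = 15
Total float = LS - ES = 15 - 8 = 7

7


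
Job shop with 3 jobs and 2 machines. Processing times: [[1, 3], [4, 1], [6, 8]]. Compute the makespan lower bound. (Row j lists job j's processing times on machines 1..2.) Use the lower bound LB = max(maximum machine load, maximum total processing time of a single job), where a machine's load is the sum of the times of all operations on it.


Machine loads:
  Machine 1: 1 + 4 + 6 = 11
  Machine 2: 3 + 1 + 8 = 12
Max machine load = 12
Job totals:
  Job 1: 4
  Job 2: 5
  Job 3: 14
Max job total = 14
Lower bound = max(12, 14) = 14

14


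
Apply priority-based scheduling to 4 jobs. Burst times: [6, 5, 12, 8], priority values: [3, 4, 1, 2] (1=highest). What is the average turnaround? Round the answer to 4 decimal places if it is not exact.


Sort by priority (ascending = highest first):
Order: [(1, 12), (2, 8), (3, 6), (4, 5)]
Completion times:
  Priority 1, burst=12, C=12
  Priority 2, burst=8, C=20
  Priority 3, burst=6, C=26
  Priority 4, burst=5, C=31
Average turnaround = 89/4 = 22.25

22.25


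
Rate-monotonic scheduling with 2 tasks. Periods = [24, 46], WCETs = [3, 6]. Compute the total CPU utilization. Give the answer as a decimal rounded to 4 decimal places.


Compute individual utilizations (exact fractions):
  Task 1: C/T = 3/24 = 1/8 (approx. 0.125)
  Task 2: C/T = 6/46 = 3/23 (approx. 0.1304)
Total utilization U = 1/8 + 3/23 = 47/184
Rounded to 4 decimal places: U = 0.2554
RM (Liu & Layland) bound for 2 tasks = 0.828427; compare with U = 47/184 (approx. 0.255435)
U <= bound, so schedulable by RM sufficient condition.

0.2554


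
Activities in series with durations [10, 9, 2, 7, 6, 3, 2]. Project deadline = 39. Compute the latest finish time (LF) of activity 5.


LF(activity 5) = deadline - sum of successor durations
Successors: activities 6 through 7 with durations [3, 2]
Sum of successor durations = 5
LF = 39 - 5 = 34

34


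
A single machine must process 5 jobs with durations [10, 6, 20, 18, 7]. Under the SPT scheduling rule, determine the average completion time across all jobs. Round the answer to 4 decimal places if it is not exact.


Sort jobs by processing time (SPT order): [6, 7, 10, 18, 20]
Compute completion times sequentially:
  Job 1: processing = 6, completes at 6
  Job 2: processing = 7, completes at 13
  Job 3: processing = 10, completes at 23
  Job 4: processing = 18, completes at 41
  Job 5: processing = 20, completes at 61
Sum of completion times = 144
Average completion time = 144/5 = 28.8

28.8


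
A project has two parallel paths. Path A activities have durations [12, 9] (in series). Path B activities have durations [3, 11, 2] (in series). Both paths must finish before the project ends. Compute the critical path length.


Path A total = 12 + 9 = 21
Path B total = 3 + 11 + 2 = 16
Critical path = longest path = max(21, 16) = 21

21


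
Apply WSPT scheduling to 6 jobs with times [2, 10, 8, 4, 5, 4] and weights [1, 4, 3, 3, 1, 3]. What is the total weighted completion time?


Compute p/w ratios and sort ascending (WSPT): [(4, 3), (4, 3), (2, 1), (10, 4), (8, 3), (5, 1)]
Compute weighted completion times:
  Job (p=4,w=3): C=4, w*C=3*4=12
  Job (p=4,w=3): C=8, w*C=3*8=24
  Job (p=2,w=1): C=10, w*C=1*10=10
  Job (p=10,w=4): C=20, w*C=4*20=80
  Job (p=8,w=3): C=28, w*C=3*28=84
  Job (p=5,w=1): C=33, w*C=1*33=33
Total weighted completion time = 243

243


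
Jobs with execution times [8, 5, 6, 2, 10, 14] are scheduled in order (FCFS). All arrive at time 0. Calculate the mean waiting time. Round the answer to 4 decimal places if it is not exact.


FCFS order (as given): [8, 5, 6, 2, 10, 14]
Waiting times:
  Job 1: wait = 0
  Job 2: wait = 8
  Job 3: wait = 13
  Job 4: wait = 19
  Job 5: wait = 21
  Job 6: wait = 31
Sum of waiting times = 92
Average waiting time = 92/6 = 15.3333

15.3333


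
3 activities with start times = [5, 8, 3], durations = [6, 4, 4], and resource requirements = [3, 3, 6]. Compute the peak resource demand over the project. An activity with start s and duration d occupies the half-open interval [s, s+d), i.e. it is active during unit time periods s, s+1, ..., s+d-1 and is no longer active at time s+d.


Each activity i is active on [start_i, start_i + duration_i).
Compute total resource usage per time slot:
  t=0: active resources = [], total = 0
  t=1: active resources = [], total = 0
  t=2: active resources = [], total = 0
  t=3: active resources = [6], total = 6
  t=4: active resources = [6], total = 6
  t=5: active resources = [3, 6], total = 9
  t=6: active resources = [3, 6], total = 9
  t=7: active resources = [3], total = 3
  t=8: active resources = [3, 3], total = 6
  t=9: active resources = [3, 3], total = 6
  t=10: active resources = [3, 3], total = 6
  t=11: active resources = [3], total = 3
Peak resource demand = 9

9


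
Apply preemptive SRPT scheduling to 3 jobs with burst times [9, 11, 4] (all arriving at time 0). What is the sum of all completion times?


Since all jobs arrive at t=0, SRPT equals SPT ordering.
SPT order: [4, 9, 11]
Completion times:
  Job 1: p=4, C=4
  Job 2: p=9, C=13
  Job 3: p=11, C=24
Total completion time = 4 + 13 + 24 = 41

41


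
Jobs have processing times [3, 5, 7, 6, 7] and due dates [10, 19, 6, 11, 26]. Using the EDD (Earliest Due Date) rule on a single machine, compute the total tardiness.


Sort by due date (EDD order): [(7, 6), (3, 10), (6, 11), (5, 19), (7, 26)]
Compute completion times and tardiness:
  Job 1: p=7, d=6, C=7, tardiness=max(0,7-6)=1
  Job 2: p=3, d=10, C=10, tardiness=max(0,10-10)=0
  Job 3: p=6, d=11, C=16, tardiness=max(0,16-11)=5
  Job 4: p=5, d=19, C=21, tardiness=max(0,21-19)=2
  Job 5: p=7, d=26, C=28, tardiness=max(0,28-26)=2
Total tardiness = 10

10


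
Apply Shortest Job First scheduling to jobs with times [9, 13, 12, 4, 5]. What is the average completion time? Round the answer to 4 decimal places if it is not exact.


SJF order (ascending): [4, 5, 9, 12, 13]
Completion times:
  Job 1: burst=4, C=4
  Job 2: burst=5, C=9
  Job 3: burst=9, C=18
  Job 4: burst=12, C=30
  Job 5: burst=13, C=43
Average completion = 104/5 = 20.8

20.8


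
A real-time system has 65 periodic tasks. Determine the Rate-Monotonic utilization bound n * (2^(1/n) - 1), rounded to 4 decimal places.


Compute 2^(1/65) = 1.0107208638
Subtract 1: 1.0107208638 - 1 = 0.0107208638
Multiply by n: 65 * 0.0107208638 = 0.6968561470
Round to 4 dp: 0.6969

0.6969


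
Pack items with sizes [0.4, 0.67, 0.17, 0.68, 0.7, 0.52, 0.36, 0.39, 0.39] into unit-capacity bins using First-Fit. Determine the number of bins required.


Place items sequentially using First-Fit:
  Item 0.4 -> new Bin 1
  Item 0.67 -> new Bin 2
  Item 0.17 -> Bin 1 (now 0.57)
  Item 0.68 -> new Bin 3
  Item 0.7 -> new Bin 4
  Item 0.52 -> new Bin 5
  Item 0.36 -> Bin 1 (now 0.93)
  Item 0.39 -> Bin 5 (now 0.91)
  Item 0.39 -> new Bin 6
Total bins used = 6

6


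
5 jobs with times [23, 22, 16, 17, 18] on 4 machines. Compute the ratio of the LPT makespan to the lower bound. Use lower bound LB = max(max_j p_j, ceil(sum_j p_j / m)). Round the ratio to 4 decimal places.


LPT order: [23, 22, 18, 17, 16]
Machine loads after assignment: [23, 22, 18, 33]
LPT makespan = 33
Lower bound = max(max_job, ceil(total/4)) = max(23, 24) = 24
Ratio = 33 / 24 = 1.375

1.375


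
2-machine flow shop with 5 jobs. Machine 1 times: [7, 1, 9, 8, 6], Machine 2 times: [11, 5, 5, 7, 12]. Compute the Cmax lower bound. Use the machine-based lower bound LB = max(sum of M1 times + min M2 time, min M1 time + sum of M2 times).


LB1 = sum(M1 times) + min(M2 times) = 31 + 5 = 36
LB2 = min(M1 times) + sum(M2 times) = 1 + 40 = 41
Lower bound = max(LB1, LB2) = max(36, 41) = 41

41


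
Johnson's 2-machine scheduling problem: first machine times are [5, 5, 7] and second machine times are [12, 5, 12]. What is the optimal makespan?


Apply Johnson's rule:
  Group 1 (a <= b): [(1, 5, 12), (2, 5, 5), (3, 7, 12)]
  Group 2 (a > b): []
Optimal job order: [1, 2, 3]
Schedule:
  Job 1: M1 done at 5, M2 done at 17
  Job 2: M1 done at 10, M2 done at 22
  Job 3: M1 done at 17, M2 done at 34
Makespan = 34

34


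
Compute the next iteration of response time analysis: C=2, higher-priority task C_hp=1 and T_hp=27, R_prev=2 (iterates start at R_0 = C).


R_next = C + ceil(R_prev / T_hp) * C_hp
ceil(2 / 27) = ceil(0.0741) = 1
Interference = 1 * 1 = 1
R_next = 2 + 1 = 3

3


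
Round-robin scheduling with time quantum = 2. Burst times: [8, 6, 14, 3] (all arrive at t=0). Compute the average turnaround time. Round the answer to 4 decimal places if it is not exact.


Time quantum = 2
Execution trace:
  J1 runs 2 units, time = 2
  J2 runs 2 units, time = 4
  J3 runs 2 units, time = 6
  J4 runs 2 units, time = 8
  J1 runs 2 units, time = 10
  J2 runs 2 units, time = 12
  J3 runs 2 units, time = 14
  J4 runs 1 units, time = 15
  J1 runs 2 units, time = 17
  J2 runs 2 units, time = 19
  J3 runs 2 units, time = 21
  J1 runs 2 units, time = 23
  J3 runs 2 units, time = 25
  J3 runs 2 units, time = 27
  J3 runs 2 units, time = 29
  J3 runs 2 units, time = 31
Finish times: [23, 19, 31, 15]
Average turnaround = 88/4 = 22.0

22.0


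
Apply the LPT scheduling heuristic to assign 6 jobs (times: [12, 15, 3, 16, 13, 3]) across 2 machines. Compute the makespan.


Sort jobs in decreasing order (LPT): [16, 15, 13, 12, 3, 3]
Assign each job to the least loaded machine:
  Machine 1: jobs [16, 12, 3], load = 31
  Machine 2: jobs [15, 13, 3], load = 31
Makespan = max load = 31

31


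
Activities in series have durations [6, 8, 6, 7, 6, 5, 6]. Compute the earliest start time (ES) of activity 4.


Activity 4 starts after activities 1 through 3 complete.
Predecessor durations: [6, 8, 6]
ES = 6 + 8 + 6 = 20

20


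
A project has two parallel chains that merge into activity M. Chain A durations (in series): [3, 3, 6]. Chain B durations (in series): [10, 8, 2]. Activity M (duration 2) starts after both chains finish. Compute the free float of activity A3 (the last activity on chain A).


ES(A3) = sum of predecessors on chain A = 6
EF(A3) = ES + duration = 6 + 6 = 12
Successor of A3 is M. ES(M) = max(sum(A), sum(B)) = max(12, 20) = 20
Free float = ES(successor) - EF(current) = 20 - 12 = 8

8


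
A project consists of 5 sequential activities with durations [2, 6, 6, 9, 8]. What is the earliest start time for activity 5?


Activity 5 starts after activities 1 through 4 complete.
Predecessor durations: [2, 6, 6, 9]
ES = 2 + 6 + 6 + 9 = 23

23


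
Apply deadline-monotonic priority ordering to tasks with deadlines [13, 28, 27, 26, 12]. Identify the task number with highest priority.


Sort tasks by relative deadline (ascending):
  Task 5: deadline = 12
  Task 1: deadline = 13
  Task 4: deadline = 26
  Task 3: deadline = 27
  Task 2: deadline = 28
Priority order (highest first): [5, 1, 4, 3, 2]
Highest priority task = 5

5


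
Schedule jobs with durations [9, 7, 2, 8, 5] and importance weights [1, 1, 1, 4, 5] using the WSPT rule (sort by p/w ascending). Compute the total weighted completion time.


Compute p/w ratios and sort ascending (WSPT): [(5, 5), (2, 1), (8, 4), (7, 1), (9, 1)]
Compute weighted completion times:
  Job (p=5,w=5): C=5, w*C=5*5=25
  Job (p=2,w=1): C=7, w*C=1*7=7
  Job (p=8,w=4): C=15, w*C=4*15=60
  Job (p=7,w=1): C=22, w*C=1*22=22
  Job (p=9,w=1): C=31, w*C=1*31=31
Total weighted completion time = 145

145


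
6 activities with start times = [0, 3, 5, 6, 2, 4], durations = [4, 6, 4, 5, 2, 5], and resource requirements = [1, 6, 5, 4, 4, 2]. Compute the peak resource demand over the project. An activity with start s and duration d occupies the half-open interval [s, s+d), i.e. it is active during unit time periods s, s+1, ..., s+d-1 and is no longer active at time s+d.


Each activity i is active on [start_i, start_i + duration_i).
Compute total resource usage per time slot:
  t=0: active resources = [1], total = 1
  t=1: active resources = [1], total = 1
  t=2: active resources = [1, 4], total = 5
  t=3: active resources = [1, 6, 4], total = 11
  t=4: active resources = [6, 2], total = 8
  t=5: active resources = [6, 5, 2], total = 13
  t=6: active resources = [6, 5, 4, 2], total = 17
  t=7: active resources = [6, 5, 4, 2], total = 17
  t=8: active resources = [6, 5, 4, 2], total = 17
  t=9: active resources = [4], total = 4
  t=10: active resources = [4], total = 4
Peak resource demand = 17

17


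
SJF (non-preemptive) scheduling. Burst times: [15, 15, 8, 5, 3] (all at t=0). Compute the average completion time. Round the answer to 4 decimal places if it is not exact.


SJF order (ascending): [3, 5, 8, 15, 15]
Completion times:
  Job 1: burst=3, C=3
  Job 2: burst=5, C=8
  Job 3: burst=8, C=16
  Job 4: burst=15, C=31
  Job 5: burst=15, C=46
Average completion = 104/5 = 20.8

20.8


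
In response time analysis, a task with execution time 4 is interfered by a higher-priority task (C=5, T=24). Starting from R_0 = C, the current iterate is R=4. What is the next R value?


R_next = C + ceil(R_prev / T_hp) * C_hp
ceil(4 / 24) = ceil(0.1667) = 1
Interference = 1 * 5 = 5
R_next = 4 + 5 = 9

9


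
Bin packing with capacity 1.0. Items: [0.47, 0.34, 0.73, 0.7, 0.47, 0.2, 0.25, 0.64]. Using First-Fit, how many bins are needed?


Place items sequentially using First-Fit:
  Item 0.47 -> new Bin 1
  Item 0.34 -> Bin 1 (now 0.81)
  Item 0.73 -> new Bin 2
  Item 0.7 -> new Bin 3
  Item 0.47 -> new Bin 4
  Item 0.2 -> Bin 2 (now 0.93)
  Item 0.25 -> Bin 3 (now 0.95)
  Item 0.64 -> new Bin 5
Total bins used = 5

5


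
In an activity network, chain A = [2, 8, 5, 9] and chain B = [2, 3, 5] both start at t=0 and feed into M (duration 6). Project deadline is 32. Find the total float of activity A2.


Forward pass: ES(A2) = sum of predecessors on chain A = 2
EF = ES + duration = 2 + 8 = 10
Backward pass: LF(M) = deadline = 32; LS(M) = 32 - 6 = 26
LF(A2) = LS(M) - sum(successors on chain A) = 26 - 14 = 12
LS = LF - duration = 12 - 8 = 4
Total float = LS - ES = 4 - 2 = 2

2


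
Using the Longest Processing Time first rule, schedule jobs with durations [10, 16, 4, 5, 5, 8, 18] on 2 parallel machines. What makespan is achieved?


Sort jobs in decreasing order (LPT): [18, 16, 10, 8, 5, 5, 4]
Assign each job to the least loaded machine:
  Machine 1: jobs [18, 8, 5, 4], load = 35
  Machine 2: jobs [16, 10, 5], load = 31
Makespan = max load = 35

35


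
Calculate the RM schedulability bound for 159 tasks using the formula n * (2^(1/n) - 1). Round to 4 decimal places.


Compute 2^(1/159) = 1.0043689323
Subtract 1: 1.0043689323 - 1 = 0.0043689323
Multiply by n: 159 * 0.0043689323 = 0.6946602357
Round to 4 dp: 0.6947

0.6947


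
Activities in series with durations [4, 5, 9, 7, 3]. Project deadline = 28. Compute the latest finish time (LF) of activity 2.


LF(activity 2) = deadline - sum of successor durations
Successors: activities 3 through 5 with durations [9, 7, 3]
Sum of successor durations = 19
LF = 28 - 19 = 9

9


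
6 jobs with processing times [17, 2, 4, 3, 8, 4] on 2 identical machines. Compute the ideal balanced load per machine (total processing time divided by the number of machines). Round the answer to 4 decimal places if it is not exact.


Total processing time = 17 + 2 + 4 + 3 + 8 + 4 = 38
Number of machines = 2
Ideal balanced load = 38 / 2 = 19.0

19.0


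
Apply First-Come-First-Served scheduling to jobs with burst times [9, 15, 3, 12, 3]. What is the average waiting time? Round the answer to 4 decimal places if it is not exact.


FCFS order (as given): [9, 15, 3, 12, 3]
Waiting times:
  Job 1: wait = 0
  Job 2: wait = 9
  Job 3: wait = 24
  Job 4: wait = 27
  Job 5: wait = 39
Sum of waiting times = 99
Average waiting time = 99/5 = 19.8

19.8


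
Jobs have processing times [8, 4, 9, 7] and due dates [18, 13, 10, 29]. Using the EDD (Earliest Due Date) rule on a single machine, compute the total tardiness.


Sort by due date (EDD order): [(9, 10), (4, 13), (8, 18), (7, 29)]
Compute completion times and tardiness:
  Job 1: p=9, d=10, C=9, tardiness=max(0,9-10)=0
  Job 2: p=4, d=13, C=13, tardiness=max(0,13-13)=0
  Job 3: p=8, d=18, C=21, tardiness=max(0,21-18)=3
  Job 4: p=7, d=29, C=28, tardiness=max(0,28-29)=0
Total tardiness = 3

3


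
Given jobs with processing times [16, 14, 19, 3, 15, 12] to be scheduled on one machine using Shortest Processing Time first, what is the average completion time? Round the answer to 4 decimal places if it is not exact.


Sort jobs by processing time (SPT order): [3, 12, 14, 15, 16, 19]
Compute completion times sequentially:
  Job 1: processing = 3, completes at 3
  Job 2: processing = 12, completes at 15
  Job 3: processing = 14, completes at 29
  Job 4: processing = 15, completes at 44
  Job 5: processing = 16, completes at 60
  Job 6: processing = 19, completes at 79
Sum of completion times = 230
Average completion time = 230/6 = 38.3333

38.3333


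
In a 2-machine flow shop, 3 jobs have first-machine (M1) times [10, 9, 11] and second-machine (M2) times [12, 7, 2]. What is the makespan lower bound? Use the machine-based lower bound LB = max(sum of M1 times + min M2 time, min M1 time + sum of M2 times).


LB1 = sum(M1 times) + min(M2 times) = 30 + 2 = 32
LB2 = min(M1 times) + sum(M2 times) = 9 + 21 = 30
Lower bound = max(LB1, LB2) = max(32, 30) = 32

32


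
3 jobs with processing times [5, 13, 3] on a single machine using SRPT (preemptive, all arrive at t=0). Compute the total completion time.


Since all jobs arrive at t=0, SRPT equals SPT ordering.
SPT order: [3, 5, 13]
Completion times:
  Job 1: p=3, C=3
  Job 2: p=5, C=8
  Job 3: p=13, C=21
Total completion time = 3 + 8 + 21 = 32

32


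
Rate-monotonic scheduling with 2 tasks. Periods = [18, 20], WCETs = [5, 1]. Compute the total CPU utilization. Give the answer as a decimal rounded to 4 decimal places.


Compute individual utilizations (exact fractions):
  Task 1: C/T = 5/18 (approx. 0.2778)
  Task 2: C/T = 1/20 (approx. 0.05)
Total utilization U = 5/18 + 1/20 = 59/180
Rounded to 4 decimal places: U = 0.3278
RM (Liu & Layland) bound for 2 tasks = 0.828427; compare with U = 59/180 (approx. 0.327778)
U <= bound, so schedulable by RM sufficient condition.

0.3278


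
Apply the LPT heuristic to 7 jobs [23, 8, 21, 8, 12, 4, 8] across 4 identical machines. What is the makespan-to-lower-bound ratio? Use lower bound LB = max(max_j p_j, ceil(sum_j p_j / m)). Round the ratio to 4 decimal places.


LPT order: [23, 21, 12, 8, 8, 8, 4]
Machine loads after assignment: [23, 21, 20, 20]
LPT makespan = 23
Lower bound = max(max_job, ceil(total/4)) = max(23, 21) = 23
Ratio = 23 / 23 = 1.0

1.0


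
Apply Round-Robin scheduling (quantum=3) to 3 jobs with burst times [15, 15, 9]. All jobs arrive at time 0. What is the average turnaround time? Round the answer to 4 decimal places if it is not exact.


Time quantum = 3
Execution trace:
  J1 runs 3 units, time = 3
  J2 runs 3 units, time = 6
  J3 runs 3 units, time = 9
  J1 runs 3 units, time = 12
  J2 runs 3 units, time = 15
  J3 runs 3 units, time = 18
  J1 runs 3 units, time = 21
  J2 runs 3 units, time = 24
  J3 runs 3 units, time = 27
  J1 runs 3 units, time = 30
  J2 runs 3 units, time = 33
  J1 runs 3 units, time = 36
  J2 runs 3 units, time = 39
Finish times: [36, 39, 27]
Average turnaround = 102/3 = 34.0

34.0
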